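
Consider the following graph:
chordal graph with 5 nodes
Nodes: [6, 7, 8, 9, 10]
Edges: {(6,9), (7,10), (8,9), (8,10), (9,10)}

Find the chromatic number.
χ(G) = 3

Clique number ω(G) = 3 (lower bound: χ ≥ ω).
The clique on [8, 9, 10] has size 3, forcing χ ≥ 3, and the coloring below uses 3 colors, so χ(G) = 3.
A valid 3-coloring: color 1: [6, 10]; color 2: [7, 9]; color 3: [8].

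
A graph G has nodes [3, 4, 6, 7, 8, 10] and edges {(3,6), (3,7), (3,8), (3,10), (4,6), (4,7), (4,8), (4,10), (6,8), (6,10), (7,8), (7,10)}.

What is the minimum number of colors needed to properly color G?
Clique number ω(G) = 3 (lower bound: χ ≥ ω).
The clique on [3, 6, 8] has size 3, forcing χ ≥ 3, and the coloring below uses 3 colors, so χ(G) = 3.
A valid 3-coloring: color 1: [6, 7]; color 2: [3, 4]; color 3: [8, 10].

χ(G) = 3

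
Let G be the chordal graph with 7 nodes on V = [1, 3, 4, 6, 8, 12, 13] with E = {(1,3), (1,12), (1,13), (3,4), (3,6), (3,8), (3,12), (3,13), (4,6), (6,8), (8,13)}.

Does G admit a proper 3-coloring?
A valid 3-coloring: color 1: [3]; color 2: [6, 12, 13]; color 3: [1, 4, 8].
(χ(G) = 3 ≤ 3.)

Yes, G is 3-colorable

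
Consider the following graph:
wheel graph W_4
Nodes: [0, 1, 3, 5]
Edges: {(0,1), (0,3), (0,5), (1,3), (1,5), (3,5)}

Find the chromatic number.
Clique number ω(G) = 4 (lower bound: χ ≥ ω).
The clique on [0, 1, 3, 5] has size 4, forcing χ ≥ 4, and the coloring below uses 4 colors, so χ(G) = 4.
A valid 4-coloring: color 1: [1]; color 2: [3]; color 3: [5]; color 4: [0].

χ(G) = 4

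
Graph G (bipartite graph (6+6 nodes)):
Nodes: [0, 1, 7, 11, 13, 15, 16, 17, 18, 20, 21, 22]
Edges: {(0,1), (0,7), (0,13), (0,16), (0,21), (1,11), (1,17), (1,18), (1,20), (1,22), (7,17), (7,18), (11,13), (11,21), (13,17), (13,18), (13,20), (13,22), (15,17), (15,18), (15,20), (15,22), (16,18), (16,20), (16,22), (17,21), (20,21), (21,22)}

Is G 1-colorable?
No, G is not 1-colorable

Edge (0,1) forces its endpoints to differ, so 1 color is not enough.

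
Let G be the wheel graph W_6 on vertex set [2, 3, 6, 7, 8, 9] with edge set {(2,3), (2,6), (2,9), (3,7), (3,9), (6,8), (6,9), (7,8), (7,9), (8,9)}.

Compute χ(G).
χ(G) = 4

Clique number ω(G) = 3 (lower bound: χ ≥ ω).
Odd cycle [8, 7, 3, 2, 6] needs 3 colors (χ ≥ 3).
Vertex 9 is adjacent to every vertex of [2, 3, 6, 7, 8], which already need 3 colors among themselves, so 9 needs a new color (χ ≥ 4).
The coloring below uses 4 colors, so χ(G) = 4.
A valid 4-coloring: color 1: [9]; color 2: [2, 8]; color 3: [6, 7]; color 4: [3].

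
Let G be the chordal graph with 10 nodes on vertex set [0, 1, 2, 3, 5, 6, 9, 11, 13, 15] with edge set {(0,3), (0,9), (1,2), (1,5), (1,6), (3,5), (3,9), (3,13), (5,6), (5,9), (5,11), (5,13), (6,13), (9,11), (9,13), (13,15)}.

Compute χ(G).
Clique number ω(G) = 4 (lower bound: χ ≥ ω).
The clique on [3, 5, 9, 13] has size 4, forcing χ ≥ 4, and the coloring below uses 4 colors, so χ(G) = 4.
A valid 4-coloring: color 1: [0, 2, 5, 15]; color 2: [1, 11, 13]; color 3: [6, 9]; color 4: [3].

χ(G) = 4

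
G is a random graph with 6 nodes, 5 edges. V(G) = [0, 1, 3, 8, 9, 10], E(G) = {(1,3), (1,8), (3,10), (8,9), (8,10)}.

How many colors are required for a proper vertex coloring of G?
Clique number ω(G) = 2 (lower bound: χ ≥ ω).
The graph is bipartite (no odd cycle), so 2 colors suffice: χ(G) = 2.
A valid 2-coloring: color 1: [0, 3, 8]; color 2: [1, 9, 10].

χ(G) = 2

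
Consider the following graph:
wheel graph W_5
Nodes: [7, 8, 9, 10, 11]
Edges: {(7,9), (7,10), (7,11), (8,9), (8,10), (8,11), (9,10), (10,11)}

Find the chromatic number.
χ(G) = 3

Clique number ω(G) = 3 (lower bound: χ ≥ ω).
The clique on [8, 9, 10] has size 3, forcing χ ≥ 3, and the coloring below uses 3 colors, so χ(G) = 3.
A valid 3-coloring: color 1: [10]; color 2: [7, 8]; color 3: [9, 11].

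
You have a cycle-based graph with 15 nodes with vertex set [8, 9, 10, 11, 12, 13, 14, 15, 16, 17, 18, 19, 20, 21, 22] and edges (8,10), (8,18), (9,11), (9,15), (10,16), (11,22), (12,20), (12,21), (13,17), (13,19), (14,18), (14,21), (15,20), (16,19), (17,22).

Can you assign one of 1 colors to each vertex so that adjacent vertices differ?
No, G is not 1-colorable

Edge (8,18) forces its endpoints to differ, so 1 color is not enough.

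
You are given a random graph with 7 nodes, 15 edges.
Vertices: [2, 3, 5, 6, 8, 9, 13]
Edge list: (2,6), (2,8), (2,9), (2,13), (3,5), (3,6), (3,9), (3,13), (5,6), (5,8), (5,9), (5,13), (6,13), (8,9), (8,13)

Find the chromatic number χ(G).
χ(G) = 4

Clique number ω(G) = 4 (lower bound: χ ≥ ω).
The clique on [3, 5, 6, 13] has size 4, forcing χ ≥ 4, and the coloring below uses 4 colors, so χ(G) = 4.
A valid 4-coloring: color 1: [9, 13]; color 2: [2, 5]; color 3: [6, 8]; color 4: [3].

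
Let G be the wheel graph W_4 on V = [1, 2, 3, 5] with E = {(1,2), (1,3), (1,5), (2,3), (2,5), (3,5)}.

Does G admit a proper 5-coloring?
Yes, G is 5-colorable

A valid 5-coloring: color 1: [1]; color 2: [2]; color 3: [3]; color 4: [5].
(χ(G) = 4 ≤ 5.)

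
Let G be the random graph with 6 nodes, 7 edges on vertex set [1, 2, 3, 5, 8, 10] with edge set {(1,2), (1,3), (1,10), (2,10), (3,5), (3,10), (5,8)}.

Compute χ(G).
χ(G) = 3

Clique number ω(G) = 3 (lower bound: χ ≥ ω).
The clique on [1, 2, 10] has size 3, forcing χ ≥ 3, and the coloring below uses 3 colors, so χ(G) = 3.
A valid 3-coloring: color 1: [1, 5]; color 2: [8, 10]; color 3: [2, 3].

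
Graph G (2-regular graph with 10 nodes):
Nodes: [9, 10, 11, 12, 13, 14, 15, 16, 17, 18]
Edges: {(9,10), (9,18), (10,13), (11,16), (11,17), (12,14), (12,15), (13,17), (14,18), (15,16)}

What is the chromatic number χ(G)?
χ(G) = 2

Clique number ω(G) = 2 (lower bound: χ ≥ ω).
The graph is bipartite (no odd cycle), so 2 colors suffice: χ(G) = 2.
A valid 2-coloring: color 1: [9, 11, 13, 14, 15]; color 2: [10, 12, 16, 17, 18].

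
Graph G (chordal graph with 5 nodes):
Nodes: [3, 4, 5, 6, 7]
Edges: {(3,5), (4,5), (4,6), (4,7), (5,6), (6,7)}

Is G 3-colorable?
A valid 3-coloring: color 1: [3, 6]; color 2: [4]; color 3: [5, 7].
(χ(G) = 3 ≤ 3.)

Yes, G is 3-colorable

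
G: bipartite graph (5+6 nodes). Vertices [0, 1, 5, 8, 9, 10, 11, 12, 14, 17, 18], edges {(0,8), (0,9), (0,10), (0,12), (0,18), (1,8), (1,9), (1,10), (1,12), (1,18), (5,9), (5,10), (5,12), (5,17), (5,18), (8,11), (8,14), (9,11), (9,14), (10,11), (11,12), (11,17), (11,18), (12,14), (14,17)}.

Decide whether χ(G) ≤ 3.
A valid 3-coloring: color 1: [0, 1, 5, 11, 14]; color 2: [8, 9, 10, 12, 17, 18].
(χ(G) = 2 ≤ 3.)

Yes, G is 3-colorable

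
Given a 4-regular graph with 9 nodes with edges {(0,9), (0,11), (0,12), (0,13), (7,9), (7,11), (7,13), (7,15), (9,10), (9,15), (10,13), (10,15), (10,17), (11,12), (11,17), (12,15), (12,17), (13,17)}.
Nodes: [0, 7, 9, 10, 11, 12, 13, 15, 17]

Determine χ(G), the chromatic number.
Clique number ω(G) = 3 (lower bound: χ ≥ ω).
The clique on [0, 11, 12] has size 3, forcing χ ≥ 3, and the coloring below uses 3 colors, so χ(G) = 3.
A valid 3-coloring: color 1: [7, 10, 12]; color 2: [0, 15, 17]; color 3: [9, 11, 13].

χ(G) = 3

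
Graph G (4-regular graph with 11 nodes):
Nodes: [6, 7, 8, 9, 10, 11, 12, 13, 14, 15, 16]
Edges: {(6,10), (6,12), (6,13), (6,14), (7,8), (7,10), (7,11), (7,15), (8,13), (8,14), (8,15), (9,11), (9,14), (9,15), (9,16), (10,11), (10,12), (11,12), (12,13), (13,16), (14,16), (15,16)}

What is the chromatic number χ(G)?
χ(G) = 3

Clique number ω(G) = 3 (lower bound: χ ≥ ω).
The clique on [6, 10, 12] has size 3, forcing χ ≥ 3, and the coloring below uses 3 colors, so χ(G) = 3.
A valid 3-coloring: color 1: [10, 13, 14, 15]; color 2: [7, 9, 12]; color 3: [6, 8, 11, 16].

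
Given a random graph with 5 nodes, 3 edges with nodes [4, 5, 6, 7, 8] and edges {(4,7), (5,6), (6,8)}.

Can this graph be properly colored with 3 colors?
Yes, G is 3-colorable

A valid 3-coloring: color 1: [6, 7]; color 2: [4, 5, 8].
(χ(G) = 2 ≤ 3.)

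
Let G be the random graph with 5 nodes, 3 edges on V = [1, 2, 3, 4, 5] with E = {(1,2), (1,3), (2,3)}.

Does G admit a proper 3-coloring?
A valid 3-coloring: color 1: [3, 4, 5]; color 2: [1]; color 3: [2].
(χ(G) = 3 ≤ 3.)

Yes, G is 3-colorable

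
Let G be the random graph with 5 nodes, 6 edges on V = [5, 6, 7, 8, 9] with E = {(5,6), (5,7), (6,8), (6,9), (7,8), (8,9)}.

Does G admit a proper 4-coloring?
Yes, G is 4-colorable

A valid 4-coloring: color 1: [5, 8]; color 2: [6, 7]; color 3: [9].
(χ(G) = 3 ≤ 4.)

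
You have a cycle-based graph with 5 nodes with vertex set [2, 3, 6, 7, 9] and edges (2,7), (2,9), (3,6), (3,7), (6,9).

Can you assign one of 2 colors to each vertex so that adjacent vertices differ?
Odd cycle [2, 9, 6, 3, 7] needs 3 colors (χ ≥ 3).
Hence χ(G) ≥ 3 > 2, so no proper 2-coloring exists.

No, G is not 2-colorable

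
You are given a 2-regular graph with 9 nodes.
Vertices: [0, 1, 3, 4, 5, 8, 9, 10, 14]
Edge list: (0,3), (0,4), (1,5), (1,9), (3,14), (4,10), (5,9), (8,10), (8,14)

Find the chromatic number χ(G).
Clique number ω(G) = 3 (lower bound: χ ≥ ω).
The clique on [1, 5, 9] has size 3, forcing χ ≥ 3, and the coloring below uses 3 colors, so χ(G) = 3.
A valid 3-coloring: color 1: [1, 3, 4, 8]; color 2: [0, 5, 10, 14]; color 3: [9].

χ(G) = 3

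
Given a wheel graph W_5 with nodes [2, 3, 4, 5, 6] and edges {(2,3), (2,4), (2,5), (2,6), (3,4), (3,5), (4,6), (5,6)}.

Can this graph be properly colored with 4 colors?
A valid 4-coloring: color 1: [2]; color 2: [4, 5]; color 3: [3, 6].
(χ(G) = 3 ≤ 4.)

Yes, G is 4-colorable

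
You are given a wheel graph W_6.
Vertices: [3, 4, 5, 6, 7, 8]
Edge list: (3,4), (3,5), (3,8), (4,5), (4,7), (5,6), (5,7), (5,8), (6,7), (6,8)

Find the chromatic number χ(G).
χ(G) = 4

Clique number ω(G) = 3 (lower bound: χ ≥ ω).
Odd cycle [6, 8, 3, 4, 7] needs 3 colors (χ ≥ 3).
Vertex 5 is adjacent to every vertex of [3, 4, 6, 7, 8], which already need 3 colors among themselves, so 5 needs a new color (χ ≥ 4).
The coloring below uses 4 colors, so χ(G) = 4.
A valid 4-coloring: color 1: [5]; color 2: [4, 6]; color 3: [7, 8]; color 4: [3].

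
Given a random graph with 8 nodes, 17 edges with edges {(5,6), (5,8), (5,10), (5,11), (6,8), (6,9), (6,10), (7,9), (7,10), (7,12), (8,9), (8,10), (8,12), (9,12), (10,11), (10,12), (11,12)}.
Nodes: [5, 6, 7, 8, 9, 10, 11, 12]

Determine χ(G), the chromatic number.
χ(G) = 4

Clique number ω(G) = 4 (lower bound: χ ≥ ω).
The clique on [5, 6, 8, 10] has size 4, forcing χ ≥ 4, and the coloring below uses 4 colors, so χ(G) = 4.
A valid 4-coloring: color 1: [9, 10]; color 2: [7, 8, 11]; color 3: [6, 12]; color 4: [5].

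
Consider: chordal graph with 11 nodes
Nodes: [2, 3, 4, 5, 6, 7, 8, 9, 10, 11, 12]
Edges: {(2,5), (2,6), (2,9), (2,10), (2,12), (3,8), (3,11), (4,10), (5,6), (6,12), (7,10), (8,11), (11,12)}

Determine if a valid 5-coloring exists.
A valid 5-coloring: color 1: [2, 4, 7, 11]; color 2: [3, 6, 9, 10]; color 3: [5, 8, 12].
(χ(G) = 3 ≤ 5.)

Yes, G is 5-colorable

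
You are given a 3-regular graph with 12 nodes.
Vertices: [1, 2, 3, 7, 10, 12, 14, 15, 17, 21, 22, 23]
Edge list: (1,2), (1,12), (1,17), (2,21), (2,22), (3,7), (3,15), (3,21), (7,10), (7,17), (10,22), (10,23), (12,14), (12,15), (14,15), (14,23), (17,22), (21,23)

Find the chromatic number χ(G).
χ(G) = 3

Clique number ω(G) = 3 (lower bound: χ ≥ ω).
The clique on [12, 14, 15] has size 3, forcing χ ≥ 3, and the coloring below uses 3 colors, so χ(G) = 3.
A valid 3-coloring: color 1: [1, 7, 15, 21, 22]; color 2: [2, 3, 10, 14, 17]; color 3: [12, 23].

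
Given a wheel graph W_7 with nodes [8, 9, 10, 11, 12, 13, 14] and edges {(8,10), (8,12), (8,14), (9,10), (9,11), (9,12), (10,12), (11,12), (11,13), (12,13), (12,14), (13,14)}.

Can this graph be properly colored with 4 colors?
A valid 4-coloring: color 1: [12]; color 2: [10, 11, 14]; color 3: [8, 9, 13].
(χ(G) = 3 ≤ 4.)

Yes, G is 4-colorable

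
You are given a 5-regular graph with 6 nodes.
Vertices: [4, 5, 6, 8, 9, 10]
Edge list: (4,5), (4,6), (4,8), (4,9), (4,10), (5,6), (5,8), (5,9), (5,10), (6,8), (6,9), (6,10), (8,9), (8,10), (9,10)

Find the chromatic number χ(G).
Clique number ω(G) = 6 (lower bound: χ ≥ ω).
The clique on [4, 5, 6, 8, 9, 10] has size 6, forcing χ ≥ 6, and the coloring below uses 6 colors, so χ(G) = 6.
A valid 6-coloring: color 1: [4]; color 2: [6]; color 3: [10]; color 4: [9]; color 5: [5]; color 6: [8].

χ(G) = 6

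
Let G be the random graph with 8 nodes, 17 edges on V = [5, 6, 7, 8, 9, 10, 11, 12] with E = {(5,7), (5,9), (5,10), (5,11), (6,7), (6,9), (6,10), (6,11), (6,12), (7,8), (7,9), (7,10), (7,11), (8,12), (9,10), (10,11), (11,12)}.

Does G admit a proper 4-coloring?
Yes, G is 4-colorable

A valid 4-coloring: color 1: [7, 12]; color 2: [5, 6, 8]; color 3: [10]; color 4: [9, 11].
(χ(G) = 4 ≤ 4.)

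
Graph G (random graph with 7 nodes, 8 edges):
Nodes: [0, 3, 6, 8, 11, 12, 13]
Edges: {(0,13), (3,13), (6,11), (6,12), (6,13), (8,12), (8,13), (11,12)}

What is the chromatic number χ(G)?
Clique number ω(G) = 3 (lower bound: χ ≥ ω).
The clique on [6, 11, 12] has size 3, forcing χ ≥ 3, and the coloring below uses 3 colors, so χ(G) = 3.
A valid 3-coloring: color 1: [12, 13]; color 2: [0, 3, 6, 8]; color 3: [11].

χ(G) = 3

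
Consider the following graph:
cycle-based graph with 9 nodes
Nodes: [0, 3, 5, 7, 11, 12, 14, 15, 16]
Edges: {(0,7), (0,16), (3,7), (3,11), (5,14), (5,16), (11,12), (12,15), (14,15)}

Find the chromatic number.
χ(G) = 3

Clique number ω(G) = 2 (lower bound: χ ≥ ω).
Odd cycle [15, 14, 5, 16, 0, 7, 3, 11, 12] needs 3 colors (χ ≥ 3).
The coloring below uses 3 colors, so χ(G) = 3.
A valid 3-coloring: color 1: [0, 5, 11, 15]; color 2: [7, 12, 14, 16]; color 3: [3].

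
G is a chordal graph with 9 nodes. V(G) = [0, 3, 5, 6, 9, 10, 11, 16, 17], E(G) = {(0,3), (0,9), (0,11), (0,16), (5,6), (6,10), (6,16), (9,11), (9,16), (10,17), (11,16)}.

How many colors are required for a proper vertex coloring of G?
Clique number ω(G) = 4 (lower bound: χ ≥ ω).
The clique on [0, 9, 11, 16] has size 4, forcing χ ≥ 4, and the coloring below uses 4 colors, so χ(G) = 4.
A valid 4-coloring: color 1: [0, 6, 17]; color 2: [3, 5, 10, 16]; color 3: [9]; color 4: [11].

χ(G) = 4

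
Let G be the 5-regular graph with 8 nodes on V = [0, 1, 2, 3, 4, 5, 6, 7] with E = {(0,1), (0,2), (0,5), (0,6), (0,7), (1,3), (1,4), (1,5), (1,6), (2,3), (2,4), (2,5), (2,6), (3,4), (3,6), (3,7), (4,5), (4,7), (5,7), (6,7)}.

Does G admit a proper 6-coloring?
A valid 6-coloring: color 1: [0, 3]; color 2: [1, 2, 7]; color 3: [5, 6]; color 4: [4].
(χ(G) = 4 ≤ 6.)

Yes, G is 6-colorable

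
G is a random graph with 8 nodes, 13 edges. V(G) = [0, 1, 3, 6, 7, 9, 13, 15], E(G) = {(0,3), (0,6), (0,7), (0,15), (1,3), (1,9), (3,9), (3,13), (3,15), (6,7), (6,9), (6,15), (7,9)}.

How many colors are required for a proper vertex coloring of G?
Clique number ω(G) = 3 (lower bound: χ ≥ ω).
The clique on [0, 3, 15] has size 3, forcing χ ≥ 3, and the coloring below uses 3 colors, so χ(G) = 3.
A valid 3-coloring: color 1: [3, 6]; color 2: [0, 9, 13]; color 3: [1, 7, 15].

χ(G) = 3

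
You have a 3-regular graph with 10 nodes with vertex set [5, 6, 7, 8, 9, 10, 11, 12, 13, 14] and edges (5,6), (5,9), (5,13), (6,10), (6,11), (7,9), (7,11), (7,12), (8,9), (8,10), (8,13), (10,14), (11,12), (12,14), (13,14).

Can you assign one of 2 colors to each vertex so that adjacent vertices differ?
The clique on vertices [7, 11, 12] has size 3 > 2, so it alone needs 3 colors.

No, G is not 2-colorable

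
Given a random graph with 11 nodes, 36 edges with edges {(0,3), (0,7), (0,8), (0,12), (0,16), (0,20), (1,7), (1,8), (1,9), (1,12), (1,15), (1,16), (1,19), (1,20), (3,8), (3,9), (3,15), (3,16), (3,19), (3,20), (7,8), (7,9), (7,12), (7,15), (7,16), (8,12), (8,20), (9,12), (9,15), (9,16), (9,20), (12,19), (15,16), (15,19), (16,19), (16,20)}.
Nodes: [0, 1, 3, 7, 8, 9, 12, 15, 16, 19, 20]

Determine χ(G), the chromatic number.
χ(G) = 5

Clique number ω(G) = 5 (lower bound: χ ≥ ω).
The clique on [1, 7, 9, 15, 16] has size 5, forcing χ ≥ 5, and the coloring below uses 5 colors, so χ(G) = 5.
A valid 5-coloring: color 1: [1, 3]; color 2: [12, 16]; color 3: [7, 19, 20]; color 4: [0, 9]; color 5: [8, 15].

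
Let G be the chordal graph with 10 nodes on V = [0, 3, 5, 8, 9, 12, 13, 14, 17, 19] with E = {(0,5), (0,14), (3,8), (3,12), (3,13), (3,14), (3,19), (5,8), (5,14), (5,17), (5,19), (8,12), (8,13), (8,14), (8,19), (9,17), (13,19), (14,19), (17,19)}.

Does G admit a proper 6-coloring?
Yes, G is 6-colorable

A valid 6-coloring: color 1: [0, 8, 17]; color 2: [9, 12, 19]; color 3: [13, 14]; color 4: [3, 5].
(χ(G) = 4 ≤ 6.)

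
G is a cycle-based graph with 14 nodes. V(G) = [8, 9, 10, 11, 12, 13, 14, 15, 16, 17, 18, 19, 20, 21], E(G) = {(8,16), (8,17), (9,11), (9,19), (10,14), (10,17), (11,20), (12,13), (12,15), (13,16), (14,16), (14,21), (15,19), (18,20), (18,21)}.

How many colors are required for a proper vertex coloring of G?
Clique number ω(G) = 2 (lower bound: χ ≥ ω).
Odd cycle [12, 15, 19, 9, 11, 20, 18, 21, 14, 16, 13] needs 3 colors (χ ≥ 3).
The coloring below uses 3 colors, so χ(G) = 3.
A valid 3-coloring: color 1: [9, 15, 16, 17, 20, 21]; color 2: [8, 11, 12, 14, 18, 19]; color 3: [10, 13].

χ(G) = 3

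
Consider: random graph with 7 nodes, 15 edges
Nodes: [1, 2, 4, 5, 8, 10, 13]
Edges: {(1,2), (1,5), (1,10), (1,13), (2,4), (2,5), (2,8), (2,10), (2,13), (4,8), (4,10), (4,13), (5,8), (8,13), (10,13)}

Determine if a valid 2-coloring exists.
No, G is not 2-colorable

The clique on vertices [2, 4, 8, 13] has size 4 > 2, so it alone needs 4 colors.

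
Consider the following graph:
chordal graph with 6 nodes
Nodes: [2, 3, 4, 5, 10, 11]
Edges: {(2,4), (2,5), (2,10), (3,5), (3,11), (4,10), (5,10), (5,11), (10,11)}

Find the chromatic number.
χ(G) = 3

Clique number ω(G) = 3 (lower bound: χ ≥ ω).
The clique on [2, 4, 10] has size 3, forcing χ ≥ 3, and the coloring below uses 3 colors, so χ(G) = 3.
A valid 3-coloring: color 1: [3, 10]; color 2: [4, 5]; color 3: [2, 11].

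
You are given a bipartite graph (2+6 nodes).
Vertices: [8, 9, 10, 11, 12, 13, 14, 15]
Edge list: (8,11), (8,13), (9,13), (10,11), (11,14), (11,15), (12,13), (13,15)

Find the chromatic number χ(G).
Clique number ω(G) = 2 (lower bound: χ ≥ ω).
The graph is bipartite (no odd cycle), so 2 colors suffice: χ(G) = 2.
A valid 2-coloring: color 1: [11, 13]; color 2: [8, 9, 10, 12, 14, 15].

χ(G) = 2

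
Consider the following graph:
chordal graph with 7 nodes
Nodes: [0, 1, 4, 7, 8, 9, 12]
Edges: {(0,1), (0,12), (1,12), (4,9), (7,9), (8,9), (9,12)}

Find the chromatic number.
Clique number ω(G) = 3 (lower bound: χ ≥ ω).
The clique on [0, 1, 12] has size 3, forcing χ ≥ 3, and the coloring below uses 3 colors, so χ(G) = 3.
A valid 3-coloring: color 1: [0, 9]; color 2: [4, 7, 8, 12]; color 3: [1].

χ(G) = 3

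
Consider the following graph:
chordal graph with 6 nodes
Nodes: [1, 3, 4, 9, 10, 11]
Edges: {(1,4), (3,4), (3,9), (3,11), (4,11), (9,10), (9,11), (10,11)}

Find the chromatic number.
χ(G) = 3

Clique number ω(G) = 3 (lower bound: χ ≥ ω).
The clique on [9, 10, 11] has size 3, forcing χ ≥ 3, and the coloring below uses 3 colors, so χ(G) = 3.
A valid 3-coloring: color 1: [1, 11]; color 2: [3, 10]; color 3: [4, 9].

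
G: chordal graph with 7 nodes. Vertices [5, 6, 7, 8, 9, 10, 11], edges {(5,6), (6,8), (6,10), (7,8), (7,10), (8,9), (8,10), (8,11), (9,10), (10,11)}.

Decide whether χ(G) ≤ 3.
Yes, G is 3-colorable

A valid 3-coloring: color 1: [5, 10]; color 2: [8]; color 3: [6, 7, 9, 11].
(χ(G) = 3 ≤ 3.)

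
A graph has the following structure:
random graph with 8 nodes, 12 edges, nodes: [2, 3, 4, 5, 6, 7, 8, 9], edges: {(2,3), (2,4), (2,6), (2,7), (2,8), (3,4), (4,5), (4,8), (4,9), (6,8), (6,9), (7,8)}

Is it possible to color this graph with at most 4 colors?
Yes, G is 4-colorable

A valid 4-coloring: color 1: [4, 6, 7]; color 2: [2, 5, 9]; color 3: [3, 8].
(χ(G) = 3 ≤ 4.)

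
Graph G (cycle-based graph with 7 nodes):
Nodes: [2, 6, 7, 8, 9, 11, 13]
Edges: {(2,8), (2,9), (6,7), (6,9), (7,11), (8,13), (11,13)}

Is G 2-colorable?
No, G is not 2-colorable

Odd cycle [13, 11, 7, 6, 9, 2, 8] needs 3 colors (χ ≥ 3).
Hence χ(G) ≥ 3 > 2, so no proper 2-coloring exists.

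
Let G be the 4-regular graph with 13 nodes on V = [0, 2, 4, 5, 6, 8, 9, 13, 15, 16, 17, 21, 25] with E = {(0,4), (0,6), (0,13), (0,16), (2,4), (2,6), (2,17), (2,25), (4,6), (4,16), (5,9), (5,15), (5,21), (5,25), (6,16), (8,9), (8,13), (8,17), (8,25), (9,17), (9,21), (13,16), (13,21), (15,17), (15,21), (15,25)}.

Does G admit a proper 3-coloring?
No, G is not 3-colorable

The clique on vertices [0, 4, 6, 16] has size 4 > 3, so it alone needs 4 colors.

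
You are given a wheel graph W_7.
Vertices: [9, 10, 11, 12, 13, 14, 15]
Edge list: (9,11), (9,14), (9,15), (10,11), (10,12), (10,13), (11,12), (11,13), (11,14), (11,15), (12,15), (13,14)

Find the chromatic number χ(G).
χ(G) = 3

Clique number ω(G) = 3 (lower bound: χ ≥ ω).
The clique on [9, 11, 14] has size 3, forcing χ ≥ 3, and the coloring below uses 3 colors, so χ(G) = 3.
A valid 3-coloring: color 1: [11]; color 2: [10, 14, 15]; color 3: [9, 12, 13].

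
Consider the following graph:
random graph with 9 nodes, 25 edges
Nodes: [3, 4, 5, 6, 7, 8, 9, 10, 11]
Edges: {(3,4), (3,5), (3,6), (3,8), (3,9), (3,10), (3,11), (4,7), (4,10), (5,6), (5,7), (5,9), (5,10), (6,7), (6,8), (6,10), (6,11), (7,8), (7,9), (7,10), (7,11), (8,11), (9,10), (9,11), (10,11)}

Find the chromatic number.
Clique number ω(G) = 4 (lower bound: χ ≥ ω).
The clique on [3, 6, 8, 11] has size 4, forcing χ ≥ 4, and the coloring below uses 4 colors, so χ(G) = 4.
A valid 4-coloring: color 1: [3, 7]; color 2: [8, 10]; color 3: [4, 5, 11]; color 4: [6, 9].

χ(G) = 4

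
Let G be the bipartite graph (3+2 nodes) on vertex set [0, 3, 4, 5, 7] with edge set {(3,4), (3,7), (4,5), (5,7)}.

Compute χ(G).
χ(G) = 2

Clique number ω(G) = 2 (lower bound: χ ≥ ω).
The graph is bipartite (no odd cycle), so 2 colors suffice: χ(G) = 2.
A valid 2-coloring: color 1: [0, 3, 5]; color 2: [4, 7].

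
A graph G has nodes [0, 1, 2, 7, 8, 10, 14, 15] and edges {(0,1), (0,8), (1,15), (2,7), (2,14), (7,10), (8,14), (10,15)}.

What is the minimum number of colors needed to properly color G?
χ(G) = 2

Clique number ω(G) = 2 (lower bound: χ ≥ ω).
The graph is bipartite (no odd cycle), so 2 colors suffice: χ(G) = 2.
A valid 2-coloring: color 1: [1, 2, 8, 10]; color 2: [0, 7, 14, 15].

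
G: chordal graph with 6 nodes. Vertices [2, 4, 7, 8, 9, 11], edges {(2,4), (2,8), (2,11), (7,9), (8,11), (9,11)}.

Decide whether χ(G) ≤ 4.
A valid 4-coloring: color 1: [4, 7, 11]; color 2: [2, 9]; color 3: [8].
(χ(G) = 3 ≤ 4.)

Yes, G is 4-colorable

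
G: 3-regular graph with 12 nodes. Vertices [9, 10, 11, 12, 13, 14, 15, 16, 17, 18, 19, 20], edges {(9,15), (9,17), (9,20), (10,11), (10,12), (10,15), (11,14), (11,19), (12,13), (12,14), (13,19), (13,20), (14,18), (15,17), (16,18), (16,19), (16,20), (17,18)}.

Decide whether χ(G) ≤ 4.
A valid 4-coloring: color 1: [11, 12, 15, 16]; color 2: [9, 10, 13, 18]; color 3: [14, 17, 19, 20].
(χ(G) = 3 ≤ 4.)

Yes, G is 4-colorable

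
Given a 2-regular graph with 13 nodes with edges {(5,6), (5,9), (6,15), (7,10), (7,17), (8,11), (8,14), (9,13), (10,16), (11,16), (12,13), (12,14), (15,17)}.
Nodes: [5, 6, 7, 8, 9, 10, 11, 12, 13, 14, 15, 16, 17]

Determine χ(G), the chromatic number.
Clique number ω(G) = 2 (lower bound: χ ≥ ω).
Odd cycle [13, 9, 5, 6, 15, 17, 7, 10, 16, 11, 8, 14, 12] needs 3 colors (χ ≥ 3).
The coloring below uses 3 colors, so χ(G) = 3.
A valid 3-coloring: color 1: [6, 10, 11, 13, 14, 17]; color 2: [5, 7, 8, 12, 15, 16]; color 3: [9].

χ(G) = 3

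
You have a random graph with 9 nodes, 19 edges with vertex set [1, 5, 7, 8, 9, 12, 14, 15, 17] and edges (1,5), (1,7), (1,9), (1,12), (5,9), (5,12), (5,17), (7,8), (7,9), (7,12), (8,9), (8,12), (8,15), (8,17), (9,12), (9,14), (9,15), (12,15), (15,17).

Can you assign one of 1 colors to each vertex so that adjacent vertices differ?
No, G is not 1-colorable

The clique on vertices [7, 8, 9, 12] has size 4 > 1, so it alone needs 4 colors.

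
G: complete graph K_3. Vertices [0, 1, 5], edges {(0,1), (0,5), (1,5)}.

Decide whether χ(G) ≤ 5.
Yes, G is 5-colorable

A valid 5-coloring: color 1: [5]; color 2: [0]; color 3: [1].
(χ(G) = 3 ≤ 5.)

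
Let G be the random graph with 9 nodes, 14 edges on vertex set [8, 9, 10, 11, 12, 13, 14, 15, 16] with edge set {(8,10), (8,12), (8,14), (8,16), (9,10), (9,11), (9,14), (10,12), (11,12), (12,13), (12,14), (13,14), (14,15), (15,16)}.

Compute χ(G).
χ(G) = 3

Clique number ω(G) = 3 (lower bound: χ ≥ ω).
The clique on [8, 10, 12] has size 3, forcing χ ≥ 3, and the coloring below uses 3 colors, so χ(G) = 3.
A valid 3-coloring: color 1: [9, 12, 15]; color 2: [10, 11, 14, 16]; color 3: [8, 13].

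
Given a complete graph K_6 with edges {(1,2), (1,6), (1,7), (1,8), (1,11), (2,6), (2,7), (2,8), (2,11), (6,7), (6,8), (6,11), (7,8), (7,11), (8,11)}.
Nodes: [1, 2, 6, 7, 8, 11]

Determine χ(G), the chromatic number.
Clique number ω(G) = 6 (lower bound: χ ≥ ω).
The clique on [1, 2, 6, 7, 8, 11] has size 6, forcing χ ≥ 6, and the coloring below uses 6 colors, so χ(G) = 6.
A valid 6-coloring: color 1: [11]; color 2: [7]; color 3: [8]; color 4: [1]; color 5: [6]; color 6: [2].

χ(G) = 6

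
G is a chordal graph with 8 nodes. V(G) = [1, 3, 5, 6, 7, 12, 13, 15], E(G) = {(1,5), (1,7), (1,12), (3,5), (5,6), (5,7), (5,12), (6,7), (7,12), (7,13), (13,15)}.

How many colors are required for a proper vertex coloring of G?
χ(G) = 4

Clique number ω(G) = 4 (lower bound: χ ≥ ω).
The clique on [1, 5, 7, 12] has size 4, forcing χ ≥ 4, and the coloring below uses 4 colors, so χ(G) = 4.
A valid 4-coloring: color 1: [3, 7, 15]; color 2: [5, 13]; color 3: [1, 6]; color 4: [12].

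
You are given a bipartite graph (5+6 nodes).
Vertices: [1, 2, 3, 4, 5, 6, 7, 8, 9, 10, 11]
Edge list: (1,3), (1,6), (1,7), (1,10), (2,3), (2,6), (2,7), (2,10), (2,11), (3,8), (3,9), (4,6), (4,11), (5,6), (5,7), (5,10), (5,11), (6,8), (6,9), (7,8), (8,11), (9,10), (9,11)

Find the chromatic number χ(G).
χ(G) = 2

Clique number ω(G) = 2 (lower bound: χ ≥ ω).
The graph is bipartite (no odd cycle), so 2 colors suffice: χ(G) = 2.
A valid 2-coloring: color 1: [3, 6, 7, 10, 11]; color 2: [1, 2, 4, 5, 8, 9].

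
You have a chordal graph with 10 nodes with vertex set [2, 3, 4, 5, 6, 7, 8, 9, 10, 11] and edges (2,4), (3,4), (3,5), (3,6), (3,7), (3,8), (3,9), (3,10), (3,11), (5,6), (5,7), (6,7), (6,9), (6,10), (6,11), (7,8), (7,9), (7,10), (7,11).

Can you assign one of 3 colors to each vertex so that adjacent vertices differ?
No, G is not 3-colorable

The clique on vertices [3, 6, 7, 9] has size 4 > 3, so it alone needs 4 colors.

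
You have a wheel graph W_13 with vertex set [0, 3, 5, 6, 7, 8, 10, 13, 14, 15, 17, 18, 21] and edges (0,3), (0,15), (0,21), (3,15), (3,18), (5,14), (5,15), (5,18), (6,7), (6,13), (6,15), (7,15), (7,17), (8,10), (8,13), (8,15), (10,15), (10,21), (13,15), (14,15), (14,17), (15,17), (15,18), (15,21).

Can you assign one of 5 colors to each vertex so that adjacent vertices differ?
Yes, G is 5-colorable

A valid 5-coloring: color 1: [15]; color 2: [0, 7, 10, 13, 14, 18]; color 3: [3, 5, 6, 8, 17, 21].
(χ(G) = 3 ≤ 5.)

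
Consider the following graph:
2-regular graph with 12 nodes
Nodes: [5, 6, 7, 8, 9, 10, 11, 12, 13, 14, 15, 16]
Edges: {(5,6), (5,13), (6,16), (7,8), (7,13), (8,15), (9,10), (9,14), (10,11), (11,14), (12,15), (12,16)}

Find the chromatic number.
χ(G) = 2

Clique number ω(G) = 2 (lower bound: χ ≥ ω).
The graph is bipartite (no odd cycle), so 2 colors suffice: χ(G) = 2.
A valid 2-coloring: color 1: [6, 8, 10, 12, 13, 14]; color 2: [5, 7, 9, 11, 15, 16].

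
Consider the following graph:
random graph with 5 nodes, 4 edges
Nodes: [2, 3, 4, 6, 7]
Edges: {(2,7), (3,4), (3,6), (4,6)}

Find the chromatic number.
Clique number ω(G) = 3 (lower bound: χ ≥ ω).
The clique on [3, 4, 6] has size 3, forcing χ ≥ 3, and the coloring below uses 3 colors, so χ(G) = 3.
A valid 3-coloring: color 1: [2, 6]; color 2: [3, 7]; color 3: [4].

χ(G) = 3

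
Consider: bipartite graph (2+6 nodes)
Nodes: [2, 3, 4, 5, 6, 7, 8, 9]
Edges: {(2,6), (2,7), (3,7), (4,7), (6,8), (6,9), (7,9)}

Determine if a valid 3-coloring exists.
A valid 3-coloring: color 1: [5, 6, 7]; color 2: [2, 3, 4, 8, 9].
(χ(G) = 2 ≤ 3.)

Yes, G is 3-colorable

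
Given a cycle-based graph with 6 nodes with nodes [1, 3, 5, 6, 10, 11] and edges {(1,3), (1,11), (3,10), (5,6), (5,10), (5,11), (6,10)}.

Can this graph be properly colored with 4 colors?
Yes, G is 4-colorable

A valid 4-coloring: color 1: [3, 5]; color 2: [1, 10]; color 3: [6, 11].
(χ(G) = 3 ≤ 4.)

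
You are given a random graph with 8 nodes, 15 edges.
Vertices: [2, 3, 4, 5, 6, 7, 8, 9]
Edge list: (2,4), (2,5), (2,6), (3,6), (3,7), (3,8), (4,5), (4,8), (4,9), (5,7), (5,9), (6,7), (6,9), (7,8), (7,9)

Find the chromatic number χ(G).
Clique number ω(G) = 3 (lower bound: χ ≥ ω).
The clique on [2, 4, 5] has size 3, forcing χ ≥ 3, and the coloring below uses 3 colors, so χ(G) = 3.
A valid 3-coloring: color 1: [4, 7]; color 2: [5, 6, 8]; color 3: [2, 3, 9].

χ(G) = 3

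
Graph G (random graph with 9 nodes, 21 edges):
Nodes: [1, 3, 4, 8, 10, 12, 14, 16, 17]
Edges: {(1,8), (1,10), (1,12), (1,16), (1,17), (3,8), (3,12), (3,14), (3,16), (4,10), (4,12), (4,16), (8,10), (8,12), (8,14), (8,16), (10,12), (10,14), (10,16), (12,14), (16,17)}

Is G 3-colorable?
The clique on vertices [1, 8, 10, 16] has size 4 > 3, so it alone needs 4 colors.

No, G is not 3-colorable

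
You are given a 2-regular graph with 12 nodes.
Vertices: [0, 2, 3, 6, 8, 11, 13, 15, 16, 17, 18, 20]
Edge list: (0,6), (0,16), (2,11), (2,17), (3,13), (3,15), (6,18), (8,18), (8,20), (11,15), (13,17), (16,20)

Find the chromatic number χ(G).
χ(G) = 2

Clique number ω(G) = 2 (lower bound: χ ≥ ω).
The graph is bipartite (no odd cycle), so 2 colors suffice: χ(G) = 2.
A valid 2-coloring: color 1: [0, 2, 13, 15, 18, 20]; color 2: [3, 6, 8, 11, 16, 17].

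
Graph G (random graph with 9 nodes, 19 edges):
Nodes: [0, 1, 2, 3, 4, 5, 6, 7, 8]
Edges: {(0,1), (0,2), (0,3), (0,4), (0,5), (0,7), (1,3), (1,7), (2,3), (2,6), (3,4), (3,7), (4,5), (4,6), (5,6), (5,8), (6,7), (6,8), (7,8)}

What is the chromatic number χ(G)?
Clique number ω(G) = 4 (lower bound: χ ≥ ω).
The clique on [0, 1, 3, 7] has size 4, forcing χ ≥ 4, and the coloring below uses 4 colors, so χ(G) = 4.
A valid 4-coloring: color 1: [0, 6]; color 2: [2, 4, 7]; color 3: [3, 5]; color 4: [1, 8].

χ(G) = 4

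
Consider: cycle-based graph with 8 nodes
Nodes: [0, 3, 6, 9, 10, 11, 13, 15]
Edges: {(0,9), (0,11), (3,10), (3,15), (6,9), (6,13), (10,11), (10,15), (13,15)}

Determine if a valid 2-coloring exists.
The clique on vertices [3, 10, 15] has size 3 > 2, so it alone needs 3 colors.

No, G is not 2-colorable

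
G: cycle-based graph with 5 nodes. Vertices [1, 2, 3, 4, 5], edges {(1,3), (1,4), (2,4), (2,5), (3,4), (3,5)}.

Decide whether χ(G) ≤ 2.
The clique on vertices [1, 3, 4] has size 3 > 2, so it alone needs 3 colors.

No, G is not 2-colorable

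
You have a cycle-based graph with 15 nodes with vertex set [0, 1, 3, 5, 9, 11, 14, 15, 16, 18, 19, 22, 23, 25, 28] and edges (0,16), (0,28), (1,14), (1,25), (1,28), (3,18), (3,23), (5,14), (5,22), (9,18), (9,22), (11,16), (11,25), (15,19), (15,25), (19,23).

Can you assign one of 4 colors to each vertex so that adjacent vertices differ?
A valid 4-coloring: color 1: [14, 16, 18, 19, 22, 25, 28]; color 2: [0, 1, 5, 9, 11, 15, 23]; color 3: [3].
(χ(G) = 3 ≤ 4.)

Yes, G is 4-colorable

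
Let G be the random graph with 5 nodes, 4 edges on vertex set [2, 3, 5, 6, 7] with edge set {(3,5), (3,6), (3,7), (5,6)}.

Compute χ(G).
Clique number ω(G) = 3 (lower bound: χ ≥ ω).
The clique on [3, 5, 6] has size 3, forcing χ ≥ 3, and the coloring below uses 3 colors, so χ(G) = 3.
A valid 3-coloring: color 1: [2, 3]; color 2: [5, 7]; color 3: [6].

χ(G) = 3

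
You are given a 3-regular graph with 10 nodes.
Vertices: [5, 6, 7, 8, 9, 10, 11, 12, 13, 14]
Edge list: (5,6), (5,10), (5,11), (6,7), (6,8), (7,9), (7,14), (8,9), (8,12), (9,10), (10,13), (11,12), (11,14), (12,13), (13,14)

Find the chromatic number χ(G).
χ(G) = 3

Clique number ω(G) = 2 (lower bound: χ ≥ ω).
Odd cycle [9, 10, 5, 6, 7] needs 3 colors (χ ≥ 3).
The coloring below uses 3 colors, so χ(G) = 3.
A valid 3-coloring: color 1: [6, 9, 11, 13]; color 2: [7, 10, 12]; color 3: [5, 8, 14].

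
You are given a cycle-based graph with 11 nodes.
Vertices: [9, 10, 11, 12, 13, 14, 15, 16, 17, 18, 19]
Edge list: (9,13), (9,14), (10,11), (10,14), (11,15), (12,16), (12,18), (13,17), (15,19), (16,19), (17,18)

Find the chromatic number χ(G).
Clique number ω(G) = 2 (lower bound: χ ≥ ω).
Odd cycle [14, 9, 13, 17, 18, 12, 16, 19, 15, 11, 10] needs 3 colors (χ ≥ 3).
The coloring below uses 3 colors, so χ(G) = 3.
A valid 3-coloring: color 1: [11, 13, 14, 16, 18]; color 2: [9, 10, 12, 17, 19]; color 3: [15].

χ(G) = 3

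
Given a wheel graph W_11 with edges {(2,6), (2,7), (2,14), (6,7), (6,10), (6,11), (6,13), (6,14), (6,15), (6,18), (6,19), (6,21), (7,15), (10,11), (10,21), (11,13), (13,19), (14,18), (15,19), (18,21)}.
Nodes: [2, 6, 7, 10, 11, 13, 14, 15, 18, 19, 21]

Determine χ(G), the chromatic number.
χ(G) = 3

Clique number ω(G) = 3 (lower bound: χ ≥ ω).
The clique on [2, 6, 14] has size 3, forcing χ ≥ 3, and the coloring below uses 3 colors, so χ(G) = 3.
A valid 3-coloring: color 1: [6]; color 2: [7, 11, 14, 19, 21]; color 3: [2, 10, 13, 15, 18].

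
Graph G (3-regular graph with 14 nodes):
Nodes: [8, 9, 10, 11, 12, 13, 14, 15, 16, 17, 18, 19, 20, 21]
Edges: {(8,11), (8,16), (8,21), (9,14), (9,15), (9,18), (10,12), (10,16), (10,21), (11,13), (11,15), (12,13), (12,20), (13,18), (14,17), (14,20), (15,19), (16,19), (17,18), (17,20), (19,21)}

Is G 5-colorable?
A valid 5-coloring: color 1: [8, 9, 10, 13, 19, 20]; color 2: [12, 14, 15, 16, 18, 21]; color 3: [11, 17].
(χ(G) = 3 ≤ 5.)

Yes, G is 5-colorable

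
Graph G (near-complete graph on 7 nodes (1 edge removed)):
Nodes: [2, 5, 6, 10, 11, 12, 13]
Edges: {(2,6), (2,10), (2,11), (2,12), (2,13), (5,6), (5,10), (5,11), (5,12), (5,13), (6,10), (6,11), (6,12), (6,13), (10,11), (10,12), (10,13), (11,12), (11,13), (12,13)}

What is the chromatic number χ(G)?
Clique number ω(G) = 6 (lower bound: χ ≥ ω).
The clique on [2, 6, 10, 11, 12, 13] has size 6, forcing χ ≥ 6, and the coloring below uses 6 colors, so χ(G) = 6.
A valid 6-coloring: color 1: [12]; color 2: [13]; color 3: [11]; color 4: [6]; color 5: [10]; color 6: [2, 5].

χ(G) = 6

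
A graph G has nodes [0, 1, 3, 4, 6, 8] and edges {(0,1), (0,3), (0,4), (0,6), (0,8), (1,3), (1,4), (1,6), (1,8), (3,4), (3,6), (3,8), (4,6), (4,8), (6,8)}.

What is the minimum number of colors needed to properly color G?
χ(G) = 6

Clique number ω(G) = 6 (lower bound: χ ≥ ω).
The clique on [0, 1, 3, 4, 6, 8] has size 6, forcing χ ≥ 6, and the coloring below uses 6 colors, so χ(G) = 6.
A valid 6-coloring: color 1: [0]; color 2: [4]; color 3: [6]; color 4: [1]; color 5: [3]; color 6: [8].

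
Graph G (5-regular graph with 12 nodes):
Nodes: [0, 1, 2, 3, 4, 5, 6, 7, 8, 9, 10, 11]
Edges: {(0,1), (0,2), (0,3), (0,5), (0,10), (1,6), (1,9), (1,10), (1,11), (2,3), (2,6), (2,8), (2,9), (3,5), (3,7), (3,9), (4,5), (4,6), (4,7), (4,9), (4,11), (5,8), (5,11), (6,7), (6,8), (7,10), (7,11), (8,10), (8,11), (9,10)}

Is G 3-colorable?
No, G is not 3-colorable

Suppose a proper 3-coloring c exists. The clique [0, 1, 10] takes 3 distinct colors; by symmetry let c(0) = 1, c(1) = 2, c(10) = 3.
- Vertex 9: neighbors [1, 10] already have colors [2, 3] ⇒ c(9) = 1.
- Vertex 4: neighbors [9] already have colors [1]; try each remaining color.
- Case c(4) = 2:
  - Vertex 5: neighbors [0, 4] already have colors [1, 2] ⇒ c(5) = 3.
  - Vertex 7: neighbors [4, 10] already have colors [2, 3] ⇒ c(7) = 1.
  - Vertex 11: neighbors [7, 1, 5] already have colors [1, 2, 3] — all 3 colors blocked. Contradiction.
- Case c(4) = 3:
  - Vertex 5: neighbors [0, 4] already have colors [1, 3] ⇒ c(5) = 2.
  - Vertex 6: neighbors [1, 4] already have colors [2, 3] ⇒ c(6) = 1.
  - Vertex 8: neighbors [6, 5, 10] already have colors [1, 2, 3] — all 3 colors blocked. Contradiction.
Every case ends in a contradiction, so G has no proper 3-coloring (χ ≥ 4).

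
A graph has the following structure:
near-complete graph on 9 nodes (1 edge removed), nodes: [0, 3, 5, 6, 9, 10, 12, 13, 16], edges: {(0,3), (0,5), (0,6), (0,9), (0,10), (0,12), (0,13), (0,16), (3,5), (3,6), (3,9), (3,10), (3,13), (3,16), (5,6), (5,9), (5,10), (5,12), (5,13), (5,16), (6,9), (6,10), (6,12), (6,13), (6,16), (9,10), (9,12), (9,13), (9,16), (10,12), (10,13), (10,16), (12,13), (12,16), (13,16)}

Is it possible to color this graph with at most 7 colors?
The clique on vertices [0, 3, 5, 6, 9, 10, 13, 16] has size 8 > 7, so it alone needs 8 colors.

No, G is not 7-colorable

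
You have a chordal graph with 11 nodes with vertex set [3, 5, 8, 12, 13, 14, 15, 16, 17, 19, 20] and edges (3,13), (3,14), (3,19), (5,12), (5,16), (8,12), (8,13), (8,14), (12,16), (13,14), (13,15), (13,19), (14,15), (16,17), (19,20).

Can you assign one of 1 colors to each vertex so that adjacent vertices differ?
No, G is not 1-colorable

The clique on vertices [5, 12, 16] has size 3 > 1, so it alone needs 3 colors.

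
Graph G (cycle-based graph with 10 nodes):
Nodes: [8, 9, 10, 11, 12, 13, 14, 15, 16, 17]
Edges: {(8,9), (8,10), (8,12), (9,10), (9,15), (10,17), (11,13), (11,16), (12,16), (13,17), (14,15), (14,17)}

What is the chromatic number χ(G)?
Clique number ω(G) = 3 (lower bound: χ ≥ ω).
The clique on [8, 9, 10] has size 3, forcing χ ≥ 3, and the coloring below uses 3 colors, so χ(G) = 3.
A valid 3-coloring: color 1: [9, 11, 12, 17]; color 2: [10, 13, 14, 16]; color 3: [8, 15].

χ(G) = 3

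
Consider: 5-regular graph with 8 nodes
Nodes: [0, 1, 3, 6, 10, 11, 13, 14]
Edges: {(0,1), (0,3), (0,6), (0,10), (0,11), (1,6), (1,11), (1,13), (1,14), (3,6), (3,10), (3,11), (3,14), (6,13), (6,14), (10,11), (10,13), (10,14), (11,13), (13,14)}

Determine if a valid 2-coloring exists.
No, G is not 2-colorable

The clique on vertices [0, 3, 10, 11] has size 4 > 2, so it alone needs 4 colors.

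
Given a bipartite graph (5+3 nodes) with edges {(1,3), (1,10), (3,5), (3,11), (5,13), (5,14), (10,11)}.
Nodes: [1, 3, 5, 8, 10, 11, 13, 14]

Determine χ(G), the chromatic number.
χ(G) = 2

Clique number ω(G) = 2 (lower bound: χ ≥ ω).
The graph is bipartite (no odd cycle), so 2 colors suffice: χ(G) = 2.
A valid 2-coloring: color 1: [3, 8, 10, 13, 14]; color 2: [1, 5, 11].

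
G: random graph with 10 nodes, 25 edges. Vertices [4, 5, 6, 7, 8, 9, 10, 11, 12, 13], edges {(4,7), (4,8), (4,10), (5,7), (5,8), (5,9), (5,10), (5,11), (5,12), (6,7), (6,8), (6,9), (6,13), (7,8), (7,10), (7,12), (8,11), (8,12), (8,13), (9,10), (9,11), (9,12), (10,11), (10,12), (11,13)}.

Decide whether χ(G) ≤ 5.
Yes, G is 5-colorable

A valid 5-coloring: color 1: [8, 10]; color 2: [7, 9, 13]; color 3: [4, 5, 6]; color 4: [11, 12].
(χ(G) = 4 ≤ 5.)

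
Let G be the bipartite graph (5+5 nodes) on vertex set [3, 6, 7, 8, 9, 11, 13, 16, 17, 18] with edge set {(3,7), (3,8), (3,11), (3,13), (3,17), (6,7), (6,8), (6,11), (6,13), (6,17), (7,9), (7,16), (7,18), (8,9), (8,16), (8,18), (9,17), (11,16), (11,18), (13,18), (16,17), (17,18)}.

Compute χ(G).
Clique number ω(G) = 2 (lower bound: χ ≥ ω).
The graph is bipartite (no odd cycle), so 2 colors suffice: χ(G) = 2.
A valid 2-coloring: color 1: [3, 6, 9, 16, 18]; color 2: [7, 8, 11, 13, 17].

χ(G) = 2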